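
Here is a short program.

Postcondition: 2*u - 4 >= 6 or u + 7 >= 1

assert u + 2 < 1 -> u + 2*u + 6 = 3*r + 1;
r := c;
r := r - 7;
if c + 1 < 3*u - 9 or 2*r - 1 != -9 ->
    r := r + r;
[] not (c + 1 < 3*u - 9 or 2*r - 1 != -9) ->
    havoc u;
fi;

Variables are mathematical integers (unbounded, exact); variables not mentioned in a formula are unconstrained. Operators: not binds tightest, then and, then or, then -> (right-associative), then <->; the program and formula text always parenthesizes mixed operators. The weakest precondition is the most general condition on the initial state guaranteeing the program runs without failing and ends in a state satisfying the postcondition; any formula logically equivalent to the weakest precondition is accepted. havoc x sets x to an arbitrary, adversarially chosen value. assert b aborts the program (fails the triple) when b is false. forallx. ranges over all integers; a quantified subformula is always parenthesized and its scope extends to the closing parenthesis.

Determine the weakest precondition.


Working backward. After the program, the postcondition 2*u - 4 >= 6 or u + 7 >= 1 must hold; in canonical form it is 2*u >= 10 or u >= -6.
Then branch requires 2*u >= 10 or u >= -6; else branch requires forall u_1. (2*u_1 >= 10 or u_1 >= -6).
Before the if: ((c < 3*u - 10 or 2*r != -8) -> (2*u >= 10 or u >= -6)) and ((not (c < 3*u - 10 or 2*r != -8)) -> (forall u_1. (2*u_1 >= 10 or u_1 >= -6)))
Before r := r - 7: ((c < 3*u - 10 or 2*r != 6) -> (2*u >= 10 or u >= -6)) and ((not (c < 3*u - 10 or 2*r != 6)) -> (forall u_1. (2*u_1 >= 10 or u_1 >= -6)))
Before r := c: ((c < 3*u - 10 or 2*c != 6) -> (2*u >= 10 or u >= -6)) and ((not (c < 3*u - 10 or 2*c != 6)) -> (forall u_1. (2*u_1 >= 10 or u_1 >= -6)))
Before assert u + 2 < 1 -> u + 2*u + 6 = 3*r + 1: (u < -1 -> 3*u = 3*r - 5) and ((c < 3*u - 10 or 2*c != 6) -> (2*u >= 10 or u >= -6)) and ((not (c < 3*u - 10 or 2*c != 6)) -> (forall u_1. (2*u_1 >= 10 or u_1 >= -6)))
Answer: WP = (u < -1 -> 3*u = 3*r - 5) and ((c < 3*u - 10 or 2*c != 6) -> (2*u >= 10 or u >= -6)) and ((not (c < 3*u - 10 or 2*c != 6)) -> (forall u_1. (2*u_1 >= 10 or u_1 >= -6)))


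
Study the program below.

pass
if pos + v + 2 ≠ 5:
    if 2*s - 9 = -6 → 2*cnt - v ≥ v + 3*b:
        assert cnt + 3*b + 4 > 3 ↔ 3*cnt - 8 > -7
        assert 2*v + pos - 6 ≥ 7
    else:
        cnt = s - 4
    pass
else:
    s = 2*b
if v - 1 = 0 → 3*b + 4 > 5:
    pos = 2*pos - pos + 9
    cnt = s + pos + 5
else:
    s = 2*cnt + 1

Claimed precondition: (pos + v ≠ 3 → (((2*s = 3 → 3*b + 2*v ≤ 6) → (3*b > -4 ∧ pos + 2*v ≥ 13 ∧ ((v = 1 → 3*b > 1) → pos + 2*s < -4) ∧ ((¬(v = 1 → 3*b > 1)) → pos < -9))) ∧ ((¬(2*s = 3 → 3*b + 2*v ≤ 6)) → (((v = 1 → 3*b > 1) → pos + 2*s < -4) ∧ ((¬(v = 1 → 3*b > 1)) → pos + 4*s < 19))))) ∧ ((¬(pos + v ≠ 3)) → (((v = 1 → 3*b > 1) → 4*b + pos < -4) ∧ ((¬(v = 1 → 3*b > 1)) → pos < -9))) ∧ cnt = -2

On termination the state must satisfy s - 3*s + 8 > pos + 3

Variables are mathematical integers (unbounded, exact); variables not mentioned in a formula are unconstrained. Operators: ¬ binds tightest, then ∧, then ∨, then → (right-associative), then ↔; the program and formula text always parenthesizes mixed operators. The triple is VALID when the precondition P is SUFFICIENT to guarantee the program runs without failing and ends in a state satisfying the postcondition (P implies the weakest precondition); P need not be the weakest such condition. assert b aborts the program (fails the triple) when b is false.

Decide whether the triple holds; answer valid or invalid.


Working backward. After the program, the postcondition s - 3*s + 8 > pos + 3 must hold; in canonical form it is pos + 2*s < 5.
Then branch requires pos + 2*s < -4; else branch requires 4*cnt + pos < 3.
Before the if: ((v = 1 → 3*b > 1) → pos + 2*s < -4) ∧ ((¬(v = 1 → 3*b > 1)) → 4*cnt + pos < 3)
Then branch requires ((2*s = 3 → 2*cnt ≥ 3*b + 2*v) → ((3*b + cnt > -1 ↔ 3*cnt > 1) ∧ pos + 2*v ≥ 13 ∧ ((v = 1 → 3*b > 1) → pos + 2*s < -4) ∧ ((¬(v = 1 → 3*b > 1)) → 4*cnt + pos < 3))) ∧ ((¬(2*s = 3 → 2*cnt ≥ 3*b + 2*v)) → (((v = 1 → 3*b > 1) → pos + 2*s < -4) ∧ ((¬(v = 1 → 3*b > 1)) → pos + 4*s < 19))); else branch requires ((v = 1 → 3*b > 1) → 4*b + pos < -4) ∧ ((¬(v = 1 → 3*b > 1)) → 4*cnt + pos < 3).
Before the if: (pos + v ≠ 3 → (((2*s = 3 → 2*cnt ≥ 3*b + 2*v) → ((3*b + cnt > -1 ↔ 3*cnt > 1) ∧ pos + 2*v ≥ 13 ∧ ((v = 1 → 3*b > 1) → pos + 2*s < -4) ∧ ((¬(v = 1 → 3*b > 1)) → 4*cnt + pos < 3))) ∧ ((¬(2*s = 3 → 2*cnt ≥ 3*b + 2*v)) → (((v = 1 → 3*b > 1) → pos + 2*s < -4) ∧ ((¬(v = 1 → 3*b > 1)) → pos + 4*s < 19))))) ∧ ((¬(pos + v ≠ 3)) → (((v = 1 → 3*b > 1) → 4*b + pos < -4) ∧ ((¬(v = 1 → 3*b > 1)) → 4*cnt + pos < 3)))
Before skip: (pos + v ≠ 3 → (((2*s = 3 → 2*cnt ≥ 3*b + 2*v) → ((3*b + cnt > -1 ↔ 3*cnt > 1) ∧ pos + 2*v ≥ 13 ∧ ((v = 1 → 3*b > 1) → pos + 2*s < -4) ∧ ((¬(v = 1 → 3*b > 1)) → 4*cnt + pos < 3))) ∧ ((¬(2*s = 3 → 2*cnt ≥ 3*b + 2*v)) → (((v = 1 → 3*b > 1) → pos + 2*s < -4) ∧ ((¬(v = 1 → 3*b > 1)) → pos + 4*s < 19))))) ∧ ((¬(pos + v ≠ 3)) → (((v = 1 → 3*b > 1) → 4*b + pos < -4) ∧ ((¬(v = 1 → 3*b > 1)) → 4*cnt + pos < 3)))
The weakest precondition is (pos + v ≠ 3 → (((2*s = 3 → 2*cnt ≥ 3*b + 2*v) → ((3*b + cnt > -1 ↔ 3*cnt > 1) ∧ pos + 2*v ≥ 13 ∧ ((v = 1 → 3*b > 1) → pos + 2*s < -4) ∧ ((¬(v = 1 → 3*b > 1)) → 4*cnt + pos < 3))) ∧ ((¬(2*s = 3 → 2*cnt ≥ 3*b + 2*v)) → (((v = 1 → 3*b > 1) → pos + 2*s < -4) ∧ ((¬(v = 1 → 3*b > 1)) → pos + 4*s < 19))))) ∧ ((¬(pos + v ≠ 3)) → (((v = 1 → 3*b > 1) → 4*b + pos < -4) ∧ ((¬(v = 1 → 3*b > 1)) → 4*cnt + pos < 3))).
Check whether (pos + v ≠ 3 → (((2*s = 3 → 3*b + 2*v ≤ 6) → (3*b > -4 ∧ pos + 2*v ≥ 13 ∧ ((v = 1 → 3*b > 1) → pos + 2*s < -4) ∧ ((¬(v = 1 → 3*b > 1)) → pos < -9))) ∧ ((¬(2*s = 3 → 3*b + 2*v ≤ 6)) → (((v = 1 → 3*b > 1) → pos + 2*s < -4) ∧ ((¬(v = 1 → 3*b > 1)) → pos + 4*s < 19))))) ∧ ((¬(pos + v ≠ 3)) → (((v = 1 → 3*b > 1) → 4*b + pos < -4) ∧ ((¬(v = 1 → 3*b > 1)) → pos < -9))) ∧ cnt = -2 implies it.
Countermodel: at the initial state b = 2, cnt = -2, pos = -11, s = 3, v = 15, the precondition holds but the weakest precondition fails.
Answer: invalid


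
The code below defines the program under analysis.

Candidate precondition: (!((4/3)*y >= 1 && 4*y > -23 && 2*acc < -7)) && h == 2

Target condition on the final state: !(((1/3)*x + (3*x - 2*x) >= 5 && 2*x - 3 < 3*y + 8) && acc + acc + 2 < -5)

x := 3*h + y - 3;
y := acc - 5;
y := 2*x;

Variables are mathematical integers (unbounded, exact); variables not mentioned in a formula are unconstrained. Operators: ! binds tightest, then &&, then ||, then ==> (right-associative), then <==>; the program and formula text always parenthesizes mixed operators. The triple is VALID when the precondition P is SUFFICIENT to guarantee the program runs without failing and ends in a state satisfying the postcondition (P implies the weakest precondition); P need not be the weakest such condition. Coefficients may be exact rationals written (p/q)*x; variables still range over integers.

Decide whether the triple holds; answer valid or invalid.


Working backward. After the program, the postcondition !(((1/3)*x + (3*x - 2*x) >= 5 && 2*x - 3 < 3*y + 8) && acc + acc + 2 < -5) must hold; in canonical form it is !((4/3)*x >= 5 && 2*x < 3*y + 11 && 2*acc < -7).
Before y := 2*x: !((4/3)*x >= 5 && 4*x > -11 && 2*acc < -7)
Before y := acc - 5: !((4/3)*x >= 5 && 4*x > -11 && 2*acc < -7)
Before x := 3*h + y - 3: !(4*h + (4/3)*y >= 9 && 12*h + 4*y > 1 && 2*acc < -7)
The weakest precondition is !(4*h + (4/3)*y >= 9 && 12*h + 4*y > 1 && 2*acc < -7).
Check whether (!((4/3)*y >= 1 && 4*y > -23 && 2*acc < -7)) && h == 2 implies it.
Every state satisfying the precondition satisfies the weakest precondition: the implication holds.
Answer: valid


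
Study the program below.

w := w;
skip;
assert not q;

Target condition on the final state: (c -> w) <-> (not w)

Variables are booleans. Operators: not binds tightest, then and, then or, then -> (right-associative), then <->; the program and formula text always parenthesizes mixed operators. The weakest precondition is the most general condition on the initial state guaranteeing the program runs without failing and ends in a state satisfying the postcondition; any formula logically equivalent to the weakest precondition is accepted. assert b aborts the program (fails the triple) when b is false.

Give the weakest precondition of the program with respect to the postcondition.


Working backward. After the program, (c -> w) <-> (not w) must hold.
Before assert not q: (not q) and ((c -> w) <-> (not w))
Before skip: (not q) and ((c -> w) <-> (not w))
Before w := w: (not q) and ((c -> w) <-> (not w))
Answer: WP = (not q) and ((c -> w) <-> (not w))


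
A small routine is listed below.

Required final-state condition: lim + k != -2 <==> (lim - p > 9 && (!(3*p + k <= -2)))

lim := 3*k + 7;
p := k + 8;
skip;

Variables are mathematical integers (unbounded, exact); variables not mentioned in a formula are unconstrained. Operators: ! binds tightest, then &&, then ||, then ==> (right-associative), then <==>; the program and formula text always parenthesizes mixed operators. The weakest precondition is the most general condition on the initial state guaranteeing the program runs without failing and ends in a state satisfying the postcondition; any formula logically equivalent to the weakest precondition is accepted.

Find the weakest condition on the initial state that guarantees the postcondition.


Working backward. After the program, the postcondition lim + k != -2 <==> (lim - p > 9 && (!(3*p + k <= -2))) must hold; in canonical form it is k + lim != -2 <==> (lim > p + 9 && (!(k + 3*p <= -2))).
Before skip: k + lim != -2 <==> (lim > p + 9 && (!(k + 3*p <= -2)))
Before p := k + 8: k + lim != -2 <==> (lim > k + 17 && (!(4*k <= -26)))
Before lim := 3*k + 7: 4*k != -9 <==> (2*k > 10 && (!(4*k <= -26)))
Answer: WP = 4*k != -9 <==> (2*k > 10 && (!(4*k <= -26)))


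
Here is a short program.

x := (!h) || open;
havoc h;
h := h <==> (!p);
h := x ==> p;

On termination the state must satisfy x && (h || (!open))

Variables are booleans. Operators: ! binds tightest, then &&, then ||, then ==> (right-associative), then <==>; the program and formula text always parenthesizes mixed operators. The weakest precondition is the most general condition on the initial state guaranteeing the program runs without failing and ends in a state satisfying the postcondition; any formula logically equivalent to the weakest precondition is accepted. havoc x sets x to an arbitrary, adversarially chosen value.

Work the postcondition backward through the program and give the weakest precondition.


Working backward. After the program, x && (h || (!open)) must hold.
Before h := x ==> p: x && ((x ==> p) || (!open))
Before h := h <==> (!p): x && ((x ==> p) || (!open))
Before havoc h: x && ((x ==> p) || (!open))
Before x := (!h) || open: ((!h) || open) && ((((!h) || open) ==> p) || (!open))
Answer: WP = ((!h) || open) && ((((!h) || open) ==> p) || (!open))


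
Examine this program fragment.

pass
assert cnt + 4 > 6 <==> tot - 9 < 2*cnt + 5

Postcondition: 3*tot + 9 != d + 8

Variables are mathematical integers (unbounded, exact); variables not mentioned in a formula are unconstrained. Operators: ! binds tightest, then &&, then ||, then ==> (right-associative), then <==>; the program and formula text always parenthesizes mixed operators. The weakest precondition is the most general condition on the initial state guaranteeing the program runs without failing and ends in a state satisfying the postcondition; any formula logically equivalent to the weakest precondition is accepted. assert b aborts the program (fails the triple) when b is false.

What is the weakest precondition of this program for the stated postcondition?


Working backward. After the program, the postcondition 3*tot + 9 != d + 8 must hold; in canonical form it is 3*tot != d - 1.
Before assert cnt + 4 > 6 <==> tot - 9 < 2*cnt + 5: (cnt > 2 <==> tot < 2*cnt + 14) && 3*tot != d - 1
Before skip: (cnt > 2 <==> tot < 2*cnt + 14) && 3*tot != d - 1
Answer: WP = (cnt > 2 <==> tot < 2*cnt + 14) && 3*tot != d - 1


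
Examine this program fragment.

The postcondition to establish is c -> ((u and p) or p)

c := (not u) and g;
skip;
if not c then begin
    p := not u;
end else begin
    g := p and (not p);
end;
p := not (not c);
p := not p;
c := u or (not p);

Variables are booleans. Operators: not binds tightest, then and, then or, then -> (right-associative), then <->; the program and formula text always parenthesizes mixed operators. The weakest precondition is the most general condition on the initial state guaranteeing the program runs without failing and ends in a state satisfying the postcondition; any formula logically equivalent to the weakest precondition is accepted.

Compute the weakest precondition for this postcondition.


Working backward. After the program, c -> ((u and p) or p) must hold.
Before c := u or (not p): (u or (not p)) -> ((u and p) or p)
Before p := not p: (u or p) -> ((u and (not p)) or (not p))
Before p := not (not c): (u or c) -> ((u and (not c)) or (not c))
Then branch requires (u or c) -> ((u and (not c)) or (not c)); else branch requires (u or c) -> ((u and (not c)) or (not c)).
Before the if: ((not c) -> ((u or c) -> ((u and (not c)) or (not c)))) and (c -> ((u or c) -> ((u and (not c)) or (not c))))
Before skip: ((not c) -> ((u or c) -> ((u and (not c)) or (not c)))) and (c -> ((u or c) -> ((u and (not c)) or (not c))))
Before c := (not u) and g: ((not ((not u) and g)) -> ((u or ((not u) and g)) -> ((u and (not ((not u) and g))) or (not ((not u) and g))))) and (((not u) and g) -> ((u or ((not u) and g)) -> ((u and (not ((not u) and g))) or (not ((not u) and g)))))
Answer: WP = ((not ((not u) and g)) -> ((u or ((not u) and g)) -> ((u and (not ((not u) and g))) or (not ((not u) and g))))) and (((not u) and g) -> ((u or ((not u) and g)) -> ((u and (not ((not u) and g))) or (not ((not u) and g)))))


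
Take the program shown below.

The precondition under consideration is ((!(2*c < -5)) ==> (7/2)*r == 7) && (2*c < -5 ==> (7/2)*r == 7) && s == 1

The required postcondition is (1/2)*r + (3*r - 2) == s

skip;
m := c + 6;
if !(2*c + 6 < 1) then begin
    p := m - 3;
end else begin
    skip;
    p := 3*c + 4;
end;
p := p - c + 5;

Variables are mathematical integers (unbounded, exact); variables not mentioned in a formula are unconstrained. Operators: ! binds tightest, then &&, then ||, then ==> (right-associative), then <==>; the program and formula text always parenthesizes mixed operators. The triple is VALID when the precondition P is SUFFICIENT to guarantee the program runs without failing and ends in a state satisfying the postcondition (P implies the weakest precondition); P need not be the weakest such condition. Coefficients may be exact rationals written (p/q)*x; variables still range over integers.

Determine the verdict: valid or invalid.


Working backward. After the program, the postcondition (1/2)*r + (3*r - 2) == s must hold; in canonical form it is (7/2)*r == s + 2.
Before p := p - c + 5: (7/2)*r == s + 2
Then branch requires (7/2)*r == s + 2; else branch requires (7/2)*r == s + 2.
Before the if: ((!(2*c < -5)) ==> (7/2)*r == s + 2) && (2*c < -5 ==> (7/2)*r == s + 2)
Before m := c + 6: ((!(2*c < -5)) ==> (7/2)*r == s + 2) && (2*c < -5 ==> (7/2)*r == s + 2)
Before skip: ((!(2*c < -5)) ==> (7/2)*r == s + 2) && (2*c < -5 ==> (7/2)*r == s + 2)
The weakest precondition is ((!(2*c < -5)) ==> (7/2)*r == s + 2) && (2*c < -5 ==> (7/2)*r == s + 2).
Check whether ((!(2*c < -5)) ==> (7/2)*r == 7) && (2*c < -5 ==> (7/2)*r == 7) && s == 1 implies it.
Countermodel: at the initial state c = -3, r = 2, s = 1, the precondition holds but the weakest precondition fails.
Answer: invalid


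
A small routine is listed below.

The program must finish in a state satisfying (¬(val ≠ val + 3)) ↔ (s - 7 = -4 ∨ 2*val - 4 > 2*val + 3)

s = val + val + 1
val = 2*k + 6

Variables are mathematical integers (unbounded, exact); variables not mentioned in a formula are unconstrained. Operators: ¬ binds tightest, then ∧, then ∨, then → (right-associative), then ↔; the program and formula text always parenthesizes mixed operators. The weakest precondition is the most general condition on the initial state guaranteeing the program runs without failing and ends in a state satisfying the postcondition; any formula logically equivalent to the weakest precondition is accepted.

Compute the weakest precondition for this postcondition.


Working backward. After the program, the postcondition (¬(val ≠ val + 3)) ↔ (s - 7 = -4 ∨ 2*val - 4 > 2*val + 3) must hold; in canonical form it is ¬(s = 3).
Before val := 2*k + 6: ¬(s = 3)
Before s := val + val + 1: ¬(2*val = 2)
Answer: WP = ¬(2*val = 2)


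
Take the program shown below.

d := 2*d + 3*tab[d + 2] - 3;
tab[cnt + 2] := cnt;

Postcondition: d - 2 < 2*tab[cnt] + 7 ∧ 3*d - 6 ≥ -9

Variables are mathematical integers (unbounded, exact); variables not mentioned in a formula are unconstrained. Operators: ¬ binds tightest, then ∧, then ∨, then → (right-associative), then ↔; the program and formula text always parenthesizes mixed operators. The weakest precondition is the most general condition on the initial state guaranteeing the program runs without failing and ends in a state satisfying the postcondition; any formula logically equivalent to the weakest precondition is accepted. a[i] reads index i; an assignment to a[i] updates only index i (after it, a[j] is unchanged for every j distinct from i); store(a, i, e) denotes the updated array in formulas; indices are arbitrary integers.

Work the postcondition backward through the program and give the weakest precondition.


Working backward. After the program, the postcondition d - 2 < 2*tab[cnt] + 7 ∧ 3*d - 6 ≥ -9 must hold; in canonical form it is d < 2*tab[cnt] + 9 ∧ 3*d ≥ -3.
Before tab[cnt + 2] := cnt: d < 2*store(tab, cnt + 2, cnt)[cnt] + 9 ∧ 3*d ≥ -3
Before d := 2*d + 3*tab[d + 2] - 3: 3*tab[d + 2] + 2*d < 2*store(tab, cnt + 2, cnt)[cnt] + 12 ∧ 9*tab[d + 2] + 6*d ≥ 6
Answer: WP = 3*tab[d + 2] + 2*d < 2*store(tab, cnt + 2, cnt)[cnt] + 12 ∧ 9*tab[d + 2] + 6*d ≥ 6


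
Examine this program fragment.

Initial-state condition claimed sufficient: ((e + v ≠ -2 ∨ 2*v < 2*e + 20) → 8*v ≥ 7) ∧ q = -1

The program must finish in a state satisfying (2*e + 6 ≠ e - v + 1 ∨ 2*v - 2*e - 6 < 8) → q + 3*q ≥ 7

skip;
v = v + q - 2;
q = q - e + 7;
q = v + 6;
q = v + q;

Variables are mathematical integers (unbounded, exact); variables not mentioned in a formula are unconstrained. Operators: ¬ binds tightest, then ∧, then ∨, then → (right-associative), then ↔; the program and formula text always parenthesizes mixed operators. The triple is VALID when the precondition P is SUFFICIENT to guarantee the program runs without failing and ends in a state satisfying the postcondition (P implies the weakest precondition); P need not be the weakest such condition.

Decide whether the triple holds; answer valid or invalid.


Working backward. After the program, the postcondition (2*e + 6 ≠ e - v + 1 ∨ 2*v - 2*e - 6 < 8) → q + 3*q ≥ 7 must hold; in canonical form it is (e + v ≠ -5 ∨ 2*v < 2*e + 14) → 4*q ≥ 7.
Before q := v + q: (e + v ≠ -5 ∨ 2*v < 2*e + 14) → 4*q + 4*v ≥ 7
Before q := v + 6: (e + v ≠ -5 ∨ 2*v < 2*e + 14) → 8*v ≥ -17
Before q := q - e + 7: (e + v ≠ -5 ∨ 2*v < 2*e + 14) → 8*v ≥ -17
Before v := v + q - 2: (e + q + v ≠ -3 ∨ 2*q + 2*v < 2*e + 18) → 8*q + 8*v ≥ -1
Before skip: (e + q + v ≠ -3 ∨ 2*q + 2*v < 2*e + 18) → 8*q + 8*v ≥ -1
The weakest precondition is (e + q + v ≠ -3 ∨ 2*q + 2*v < 2*e + 18) → 8*q + 8*v ≥ -1.
Check whether ((e + v ≠ -2 ∨ 2*v < 2*e + 20) → 8*v ≥ 7) ∧ q = -1 implies it.
Every state satisfying the precondition satisfies the weakest precondition: the implication holds.
Answer: valid


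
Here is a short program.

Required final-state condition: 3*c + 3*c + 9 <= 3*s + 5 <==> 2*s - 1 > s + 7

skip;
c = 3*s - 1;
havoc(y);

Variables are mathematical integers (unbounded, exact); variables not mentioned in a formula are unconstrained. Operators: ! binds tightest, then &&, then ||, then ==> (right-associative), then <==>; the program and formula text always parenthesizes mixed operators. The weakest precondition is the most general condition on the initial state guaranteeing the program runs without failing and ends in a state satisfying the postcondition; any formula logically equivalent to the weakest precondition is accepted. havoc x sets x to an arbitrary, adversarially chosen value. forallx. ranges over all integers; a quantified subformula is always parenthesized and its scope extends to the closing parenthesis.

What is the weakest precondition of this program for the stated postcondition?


Working backward. After the program, the postcondition 3*c + 3*c + 9 <= 3*s + 5 <==> 2*s - 1 > s + 7 must hold; in canonical form it is 6*c <= 3*s - 4 <==> s > 8.
Before havoc y: 6*c <= 3*s - 4 <==> s > 8
Before c := 3*s - 1: 15*s <= 2 <==> s > 8
Before skip: 15*s <= 2 <==> s > 8
Answer: WP = 15*s <= 2 <==> s > 8


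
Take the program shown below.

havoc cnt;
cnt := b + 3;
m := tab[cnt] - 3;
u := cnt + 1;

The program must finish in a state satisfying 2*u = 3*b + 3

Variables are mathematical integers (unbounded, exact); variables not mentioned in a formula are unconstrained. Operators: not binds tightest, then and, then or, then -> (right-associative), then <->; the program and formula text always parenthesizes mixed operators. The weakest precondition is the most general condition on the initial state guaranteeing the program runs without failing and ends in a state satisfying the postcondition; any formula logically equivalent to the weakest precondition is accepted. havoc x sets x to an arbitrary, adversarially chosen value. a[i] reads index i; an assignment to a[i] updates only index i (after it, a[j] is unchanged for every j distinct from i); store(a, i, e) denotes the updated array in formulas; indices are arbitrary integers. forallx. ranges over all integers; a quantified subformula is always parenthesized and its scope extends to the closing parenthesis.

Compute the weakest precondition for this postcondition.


Working backward. After the program, 2*u = 3*b + 3 must hold.
Before u := cnt + 1: 2*cnt = 3*b + 1
Before m := tab[cnt] - 3: 2*cnt = 3*b + 1
Before cnt := b + 3: b = 5
Before havoc cnt: b = 5
Answer: WP = b = 5


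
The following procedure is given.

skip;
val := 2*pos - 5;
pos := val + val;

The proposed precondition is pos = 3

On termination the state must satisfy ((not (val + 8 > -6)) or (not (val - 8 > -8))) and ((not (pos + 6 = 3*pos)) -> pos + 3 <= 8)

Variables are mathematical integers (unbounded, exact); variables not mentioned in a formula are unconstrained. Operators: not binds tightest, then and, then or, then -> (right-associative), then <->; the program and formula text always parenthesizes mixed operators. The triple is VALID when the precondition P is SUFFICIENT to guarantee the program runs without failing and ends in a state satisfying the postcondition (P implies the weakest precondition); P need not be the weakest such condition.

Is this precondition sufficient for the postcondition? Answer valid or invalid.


Working backward. After the program, the postcondition ((not (val + 8 > -6)) or (not (val - 8 > -8))) and ((not (pos + 6 = 3*pos)) -> pos + 3 <= 8) must hold; in canonical form it is ((not (val > -14)) or (not (val > 0))) and ((not (2*pos = 6)) -> pos <= 5).
Before pos := val + val: ((not (val > -14)) or (not (val > 0))) and ((not (4*val = 6)) -> 2*val <= 5)
Before val := 2*pos - 5: ((not (2*pos > -9)) or (not (2*pos > 5))) and ((not (8*pos = 26)) -> 4*pos <= 15)
Before skip: ((not (2*pos > -9)) or (not (2*pos > 5))) and ((not (8*pos = 26)) -> 4*pos <= 15)
The weakest precondition is ((not (2*pos > -9)) or (not (2*pos > 5))) and ((not (8*pos = 26)) -> 4*pos <= 15).
Check whether pos = 3 implies it.
Countermodel: at the initial state pos = 3, the precondition holds but the weakest precondition fails.
Answer: invalid


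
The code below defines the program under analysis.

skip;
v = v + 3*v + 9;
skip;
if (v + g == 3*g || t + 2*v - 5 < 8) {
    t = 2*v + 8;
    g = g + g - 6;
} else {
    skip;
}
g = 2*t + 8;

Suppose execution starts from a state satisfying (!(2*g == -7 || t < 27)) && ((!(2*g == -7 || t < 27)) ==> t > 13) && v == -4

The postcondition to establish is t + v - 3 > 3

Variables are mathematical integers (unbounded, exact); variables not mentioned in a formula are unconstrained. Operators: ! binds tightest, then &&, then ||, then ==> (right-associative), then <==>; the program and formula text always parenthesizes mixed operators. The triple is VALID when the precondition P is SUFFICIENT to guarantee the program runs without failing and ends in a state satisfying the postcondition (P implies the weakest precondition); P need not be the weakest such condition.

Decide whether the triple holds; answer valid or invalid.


Working backward. After the program, the postcondition t + v - 3 > 3 must hold; in canonical form it is t + v > 6.
Before g := 2*t + 8: t + v > 6
Then branch requires 3*v > -2; else branch requires t + v > 6.
Before the if: ((v == 2*g || t + 2*v < 13) ==> 3*v > -2) && ((!(v == 2*g || t + 2*v < 13)) ==> t + v > 6)
Before skip: ((v == 2*g || t + 2*v < 13) ==> 3*v > -2) && ((!(v == 2*g || t + 2*v < 13)) ==> t + v > 6)
Before v := v + 3*v + 9: ((4*v == 2*g - 9 || t + 8*v < -5) ==> 12*v > -29) && ((!(4*v == 2*g - 9 || t + 8*v < -5)) ==> t + 4*v > -3)
Before skip: ((4*v == 2*g - 9 || t + 8*v < -5) ==> 12*v > -29) && ((!(4*v == 2*g - 9 || t + 8*v < -5)) ==> t + 4*v > -3)
The weakest precondition is ((4*v == 2*g - 9 || t + 8*v < -5) ==> 12*v > -29) && ((!(4*v == 2*g - 9 || t + 8*v < -5)) ==> t + 4*v > -3).
Check whether (!(2*g == -7 || t < 27)) && ((!(2*g == -7 || t < 27)) ==> t > 13) && v == -4 implies it.
Every state satisfying the precondition satisfies the weakest precondition: the implication holds.
Answer: valid


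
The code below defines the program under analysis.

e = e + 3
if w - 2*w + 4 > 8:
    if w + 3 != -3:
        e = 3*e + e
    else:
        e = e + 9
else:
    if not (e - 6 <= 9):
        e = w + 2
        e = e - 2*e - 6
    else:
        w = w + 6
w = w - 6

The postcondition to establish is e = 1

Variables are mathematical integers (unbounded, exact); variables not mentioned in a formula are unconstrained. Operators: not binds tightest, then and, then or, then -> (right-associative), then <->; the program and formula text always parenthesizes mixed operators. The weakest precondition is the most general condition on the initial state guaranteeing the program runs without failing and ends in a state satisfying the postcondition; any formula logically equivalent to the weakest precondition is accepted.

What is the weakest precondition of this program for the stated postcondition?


Working backward. After the program, e = 1 must hold.
Before w := w - 6: e = 1
Then branch requires (w != -6 -> 4*e = 1) and ((not (w != -6)) -> e = -8); else branch requires ((not (e <= 15)) -> w = -9) and (e <= 15 -> e = 1).
Before the if: (w < -4 -> ((w != -6 -> 4*e = 1) and ((not (w != -6)) -> e = -8))) and ((not (w < -4)) -> (((not (e <= 15)) -> w = -9) and (e <= 15 -> e = 1)))
Before e := e + 3: (w < -4 -> ((w != -6 -> 4*e = -11) and ((not (w != -6)) -> e = -11))) and ((not (w < -4)) -> (((not (e <= 12)) -> w = -9) and (e <= 12 -> e = -2)))
Answer: WP = (w < -4 -> ((w != -6 -> 4*e = -11) and ((not (w != -6)) -> e = -11))) and ((not (w < -4)) -> (((not (e <= 12)) -> w = -9) and (e <= 12 -> e = -2)))


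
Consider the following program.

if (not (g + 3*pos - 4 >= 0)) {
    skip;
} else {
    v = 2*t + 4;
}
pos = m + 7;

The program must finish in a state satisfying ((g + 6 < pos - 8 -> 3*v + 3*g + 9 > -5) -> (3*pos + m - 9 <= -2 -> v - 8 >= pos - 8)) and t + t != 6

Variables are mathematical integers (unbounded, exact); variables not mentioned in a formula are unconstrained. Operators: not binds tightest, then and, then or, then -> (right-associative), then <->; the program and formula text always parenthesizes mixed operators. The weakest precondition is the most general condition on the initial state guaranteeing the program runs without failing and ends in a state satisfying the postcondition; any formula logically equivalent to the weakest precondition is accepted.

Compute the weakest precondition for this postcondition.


Working backward. After the program, the postcondition ((g + 6 < pos - 8 -> 3*v + 3*g + 9 > -5) -> (3*pos + m - 9 <= -2 -> v - 8 >= pos - 8)) and t + t != 6 must hold; in canonical form it is ((g < pos - 14 -> 3*g + 3*v > -14) -> (m + 3*pos <= 7 -> v >= pos)) and 2*t != 6.
Before pos := m + 7: ((g < m - 7 -> 3*g + 3*v > -14) -> (4*m <= -14 -> v >= m + 7)) and 2*t != 6
Then branch requires ((g < m - 7 -> 3*g + 3*v > -14) -> (4*m <= -14 -> v >= m + 7)) and 2*t != 6; else branch requires ((g < m - 7 -> 3*g + 6*t > -26) -> (4*m <= -14 -> 2*t >= m + 3)) and 2*t != 6.
Before the if: ((not (g + 3*pos >= 4)) -> (((g < m - 7 -> 3*g + 3*v > -14) -> (4*m <= -14 -> v >= m + 7)) and 2*t != 6)) and (g + 3*pos >= 4 -> (((g < m - 7 -> 3*g + 6*t > -26) -> (4*m <= -14 -> 2*t >= m + 3)) and 2*t != 6))
Answer: WP = ((not (g + 3*pos >= 4)) -> (((g < m - 7 -> 3*g + 3*v > -14) -> (4*m <= -14 -> v >= m + 7)) and 2*t != 6)) and (g + 3*pos >= 4 -> (((g < m - 7 -> 3*g + 6*t > -26) -> (4*m <= -14 -> 2*t >= m + 3)) and 2*t != 6))


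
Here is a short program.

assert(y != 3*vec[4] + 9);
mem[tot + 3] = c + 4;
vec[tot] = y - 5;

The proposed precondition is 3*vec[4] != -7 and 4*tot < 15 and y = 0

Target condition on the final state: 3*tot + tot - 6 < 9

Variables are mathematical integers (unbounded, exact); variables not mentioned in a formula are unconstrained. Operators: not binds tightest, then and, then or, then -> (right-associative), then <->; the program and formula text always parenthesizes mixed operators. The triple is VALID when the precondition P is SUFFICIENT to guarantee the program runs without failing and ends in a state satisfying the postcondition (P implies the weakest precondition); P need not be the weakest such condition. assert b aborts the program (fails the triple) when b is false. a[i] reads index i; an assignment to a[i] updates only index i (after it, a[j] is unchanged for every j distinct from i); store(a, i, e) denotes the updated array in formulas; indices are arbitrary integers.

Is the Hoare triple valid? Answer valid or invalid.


Working backward. After the program, the postcondition 3*tot + tot - 6 < 9 must hold; in canonical form it is 4*tot < 15.
Before vec[tot] := y - 5: 4*tot < 15
Before mem[tot + 3] := c + 4: 4*tot < 15
Before assert y != 3*vec[4] + 9: y != 3*vec[4] + 9 and 4*tot < 15
The weakest precondition is y != 3*vec[4] + 9 and 4*tot < 15.
Check whether 3*vec[4] != -7 and 4*tot < 15 and y = 0 implies it.
Countermodel: at the initial state tot = 3, vec = {[4] = -3, elsewhere -3}, y = 0, the precondition holds but the weakest precondition fails.
Answer: invalid


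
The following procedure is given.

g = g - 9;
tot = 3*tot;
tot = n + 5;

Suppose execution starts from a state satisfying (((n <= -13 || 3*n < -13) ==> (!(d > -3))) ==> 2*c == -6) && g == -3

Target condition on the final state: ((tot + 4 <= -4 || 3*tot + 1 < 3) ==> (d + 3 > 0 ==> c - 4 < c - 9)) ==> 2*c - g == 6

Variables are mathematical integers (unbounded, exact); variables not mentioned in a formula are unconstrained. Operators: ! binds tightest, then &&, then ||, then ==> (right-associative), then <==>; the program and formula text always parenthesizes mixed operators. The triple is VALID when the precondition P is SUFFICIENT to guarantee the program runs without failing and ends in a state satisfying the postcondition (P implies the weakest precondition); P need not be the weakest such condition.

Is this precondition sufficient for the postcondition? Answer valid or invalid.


Working backward. After the program, the postcondition ((tot + 4 <= -4 || 3*tot + 1 < 3) ==> (d + 3 > 0 ==> c - 4 < c - 9)) ==> 2*c - g == 6 must hold; in canonical form it is ((tot <= -8 || 3*tot < 2) ==> (!(d > -3))) ==> 2*c == g + 6.
Before tot := n + 5: ((n <= -13 || 3*n < -13) ==> (!(d > -3))) ==> 2*c == g + 6
Before tot := 3*tot: ((n <= -13 || 3*n < -13) ==> (!(d > -3))) ==> 2*c == g + 6
Before g := g - 9: ((n <= -13 || 3*n < -13) ==> (!(d > -3))) ==> 2*c == g - 3
The weakest precondition is ((n <= -13 || 3*n < -13) ==> (!(d > -3))) ==> 2*c == g - 3.
Check whether (((n <= -13 || 3*n < -13) ==> (!(d > -3))) ==> 2*c == -6) && g == -3 implies it.
Every state satisfying the precondition satisfies the weakest precondition: the implication holds.
Answer: valid


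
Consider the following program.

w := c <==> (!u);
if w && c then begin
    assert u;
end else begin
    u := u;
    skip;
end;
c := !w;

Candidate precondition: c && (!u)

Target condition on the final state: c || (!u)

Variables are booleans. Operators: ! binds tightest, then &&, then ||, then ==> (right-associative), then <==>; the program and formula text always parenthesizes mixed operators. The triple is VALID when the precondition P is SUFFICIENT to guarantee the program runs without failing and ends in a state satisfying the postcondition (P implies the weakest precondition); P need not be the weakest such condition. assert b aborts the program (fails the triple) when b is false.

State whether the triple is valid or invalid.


Working backward. After the program, c || (!u) must hold.
Before c := !w: (!w) || (!u)
Then branch requires u && ((!w) || (!u)); else branch requires (!w) || (!u).
Before the if: ((w && c) ==> (u && ((!w) || (!u)))) && ((!(w && c)) ==> ((!w) || (!u)))
Before w := c <==> (!u): (((c <==> (!u)) && c) ==> (u && ((!(c <==> (!u))) || (!u)))) && ((!((c <==> (!u)) && c)) ==> ((!(c <==> (!u))) || (!u)))
The weakest precondition is (((c <==> (!u)) && c) ==> (u && ((!(c <==> (!u))) || (!u)))) && ((!((c <==> (!u)) && c)) ==> ((!(c <==> (!u))) || (!u))).
Check whether c && (!u) implies it.
Countermodel: at the initial state c = true, u = false, the precondition holds but the weakest precondition fails.
Answer: invalid


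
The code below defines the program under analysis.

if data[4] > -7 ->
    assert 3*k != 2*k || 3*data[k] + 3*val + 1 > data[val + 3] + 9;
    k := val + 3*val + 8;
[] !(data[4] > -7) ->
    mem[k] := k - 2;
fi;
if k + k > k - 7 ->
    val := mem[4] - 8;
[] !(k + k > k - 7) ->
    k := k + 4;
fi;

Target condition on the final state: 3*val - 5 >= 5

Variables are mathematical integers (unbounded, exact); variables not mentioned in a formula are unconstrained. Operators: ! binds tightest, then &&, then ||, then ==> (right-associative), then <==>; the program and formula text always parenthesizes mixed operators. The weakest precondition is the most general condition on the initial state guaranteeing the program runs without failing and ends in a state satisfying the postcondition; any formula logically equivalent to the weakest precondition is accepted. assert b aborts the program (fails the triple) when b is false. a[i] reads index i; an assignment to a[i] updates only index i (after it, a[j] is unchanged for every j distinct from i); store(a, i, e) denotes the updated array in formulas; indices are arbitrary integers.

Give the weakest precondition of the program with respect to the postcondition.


Working backward. After the program, the postcondition 3*val - 5 >= 5 must hold; in canonical form it is 3*val >= 10.
Then branch requires 3*mem[4] >= 34; else branch requires 3*val >= 10.
Before the if: (k > -7 ==> 3*mem[4] >= 34) && ((!(k > -7)) ==> 3*val >= 10)
Then branch requires (k != 0 || 3*data[k] + 3*val > data[val + 3] + 8) && (4*val > -15 ==> 3*mem[4] >= 34) && ((!(4*val > -15)) ==> 3*val >= 10); else branch requires (k > -7 ==> 3*store(mem, k, k - 2)[4] >= 34) && ((!(k > -7)) ==> 3*val >= 10).
Before the if: (data[4] > -7 ==> ((k != 0 || 3*data[k] + 3*val > data[val + 3] + 8) && (4*val > -15 ==> 3*mem[4] >= 34) && ((!(4*val > -15)) ==> 3*val >= 10))) && ((!(data[4] > -7)) ==> ((k > -7 ==> 3*store(mem, k, k - 2)[4] >= 34) && ((!(k > -7)) ==> 3*val >= 10)))
Answer: WP = (data[4] > -7 ==> ((k != 0 || 3*data[k] + 3*val > data[val + 3] + 8) && (4*val > -15 ==> 3*mem[4] >= 34) && ((!(4*val > -15)) ==> 3*val >= 10))) && ((!(data[4] > -7)) ==> ((k > -7 ==> 3*store(mem, k, k - 2)[4] >= 34) && ((!(k > -7)) ==> 3*val >= 10)))


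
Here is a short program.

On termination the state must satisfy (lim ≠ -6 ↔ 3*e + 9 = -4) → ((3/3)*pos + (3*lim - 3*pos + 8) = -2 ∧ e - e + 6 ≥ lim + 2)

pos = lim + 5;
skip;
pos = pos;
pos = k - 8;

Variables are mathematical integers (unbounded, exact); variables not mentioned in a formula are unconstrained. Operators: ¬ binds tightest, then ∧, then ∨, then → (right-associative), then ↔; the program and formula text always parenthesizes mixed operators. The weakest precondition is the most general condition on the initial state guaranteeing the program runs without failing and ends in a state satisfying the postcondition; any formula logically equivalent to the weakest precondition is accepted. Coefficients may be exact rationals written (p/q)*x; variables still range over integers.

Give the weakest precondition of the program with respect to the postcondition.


Working backward. After the program, the postcondition (lim ≠ -6 ↔ 3*e + 9 = -4) → ((3/3)*pos + (3*lim - 3*pos + 8) = -2 ∧ e - e + 6 ≥ lim + 2) must hold; in canonical form it is (lim ≠ -6 ↔ 3*e = -13) → (3*lim = 2*pos - 10 ∧ lim ≤ 4).
Before pos := k - 8: (lim ≠ -6 ↔ 3*e = -13) → (3*lim = 2*k - 26 ∧ lim ≤ 4)
Before pos := pos: (lim ≠ -6 ↔ 3*e = -13) → (3*lim = 2*k - 26 ∧ lim ≤ 4)
Before skip: (lim ≠ -6 ↔ 3*e = -13) → (3*lim = 2*k - 26 ∧ lim ≤ 4)
Before pos := lim + 5: (lim ≠ -6 ↔ 3*e = -13) → (3*lim = 2*k - 26 ∧ lim ≤ 4)
Answer: WP = (lim ≠ -6 ↔ 3*e = -13) → (3*lim = 2*k - 26 ∧ lim ≤ 4)


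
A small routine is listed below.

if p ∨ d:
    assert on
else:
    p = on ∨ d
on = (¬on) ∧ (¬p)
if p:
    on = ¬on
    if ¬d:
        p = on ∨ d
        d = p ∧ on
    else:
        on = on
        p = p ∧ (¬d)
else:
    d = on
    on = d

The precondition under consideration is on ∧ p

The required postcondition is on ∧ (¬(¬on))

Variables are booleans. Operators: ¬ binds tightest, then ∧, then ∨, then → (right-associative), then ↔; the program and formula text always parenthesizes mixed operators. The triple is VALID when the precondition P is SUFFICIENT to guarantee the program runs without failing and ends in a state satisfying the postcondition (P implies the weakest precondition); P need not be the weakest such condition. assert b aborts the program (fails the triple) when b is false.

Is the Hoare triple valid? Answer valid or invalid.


Working backward. After the program, the postcondition on ∧ (¬(¬on)) must hold; in canonical form it is on.
Then branch requires ((¬d) → (¬on)) ∧ (d → (¬on)); else branch requires on.
Before the if: (p → (((¬d) → (¬on)) ∧ (d → (¬on)))) ∧ ((¬p) → on)
Before on := (¬on) ∧ (¬p): (p → (((¬d) → (¬((¬on) ∧ (¬p)))) ∧ (d → (¬((¬on) ∧ (¬p)))))) ∧ ((¬p) → ((¬on) ∧ (¬p)))
Then branch requires on ∧ (p → (((¬d) → (¬((¬on) ∧ (¬p)))) ∧ (d → (¬((¬on) ∧ (¬p)))))) ∧ ((¬p) → ((¬on) ∧ (¬p))); else branch requires ((on ∨ d) → (((¬d) → (¬((¬on) ∧ (¬(on ∨ d))))) ∧ (d → (¬((¬on) ∧ (¬(on ∨ d))))))) ∧ ((¬(on ∨ d)) → ((¬on) ∧ (¬(on ∨ d)))).
Before the if: ((p ∨ d) → (on ∧ (p → (((¬d) → (¬((¬on) ∧ (¬p)))) ∧ (d → (¬((¬on) ∧ (¬p)))))) ∧ ((¬p) → ((¬on) ∧ (¬p))))) ∧ ((¬(p ∨ d)) → (((on ∨ d) → (((¬d) → (¬((¬on) ∧ (¬(on ∨ d))))) ∧ (d → (¬((¬on) ∧ (¬(on ∨ d))))))) ∧ ((¬(on ∨ d)) → ((¬on) ∧ (¬(on ∨ d))))))
The weakest precondition is ((p ∨ d) → (on ∧ (p → (((¬d) → (¬((¬on) ∧ (¬p)))) ∧ (d → (¬((¬on) ∧ (¬p)))))) ∧ ((¬p) → ((¬on) ∧ (¬p))))) ∧ ((¬(p ∨ d)) → (((on ∨ d) → (((¬d) → (¬((¬on) ∧ (¬(on ∨ d))))) ∧ (d → (¬((¬on) ∧ (¬(on ∨ d))))))) ∧ ((¬(on ∨ d)) → ((¬on) ∧ (¬(on ∨ d)))))).
Check whether on ∧ p implies it.
Every state satisfying the precondition satisfies the weakest precondition: the implication holds.
Answer: valid
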